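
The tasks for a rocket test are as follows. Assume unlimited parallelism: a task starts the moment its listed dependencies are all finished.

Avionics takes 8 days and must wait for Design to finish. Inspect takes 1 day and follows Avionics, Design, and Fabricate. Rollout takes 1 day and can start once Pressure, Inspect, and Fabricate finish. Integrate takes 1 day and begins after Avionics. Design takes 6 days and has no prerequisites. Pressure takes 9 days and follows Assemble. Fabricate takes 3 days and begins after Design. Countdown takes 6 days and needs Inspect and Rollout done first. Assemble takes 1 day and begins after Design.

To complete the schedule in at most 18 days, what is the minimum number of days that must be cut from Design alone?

5

Current finish: 23 days; target: 18.
Design is on every critical path, so each day cut from Design cuts the finish by one (this holds down to a finish of 18).
Need 23 − 18 = 5 days off Design → Design becomes 1 day, finish becomes 18.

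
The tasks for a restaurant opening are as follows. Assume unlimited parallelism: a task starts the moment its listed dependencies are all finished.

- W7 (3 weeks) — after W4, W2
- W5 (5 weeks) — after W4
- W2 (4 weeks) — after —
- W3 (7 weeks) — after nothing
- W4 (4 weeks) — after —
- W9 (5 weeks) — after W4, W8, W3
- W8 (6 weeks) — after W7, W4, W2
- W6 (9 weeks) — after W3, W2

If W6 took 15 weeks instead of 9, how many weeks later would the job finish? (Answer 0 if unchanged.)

Actual critical path: W2→W7→W8→W9 = 4+3+6+5 = 18 ⇒ 18 weeks.
The longest path through W6 is only 16 weeks, so W6 has float 2.
Now W3→W6 = 7+15 = 22 is longest, so the finish becomes 22 weeks.
Change in finish: 22 − 18 = +4 weeks.

4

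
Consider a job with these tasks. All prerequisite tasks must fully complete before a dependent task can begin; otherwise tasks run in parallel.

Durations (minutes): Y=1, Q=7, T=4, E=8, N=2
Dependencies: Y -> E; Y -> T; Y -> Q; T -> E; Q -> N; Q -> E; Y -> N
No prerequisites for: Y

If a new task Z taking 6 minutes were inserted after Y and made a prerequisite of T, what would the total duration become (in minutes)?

19

Originally the job takes 16 minutes.
With Z inserted, T now waits for max(Y, Z).
New critical path: Y→Z→T→E = 1+6+4+8 = 19 ⇒ 19 minutes.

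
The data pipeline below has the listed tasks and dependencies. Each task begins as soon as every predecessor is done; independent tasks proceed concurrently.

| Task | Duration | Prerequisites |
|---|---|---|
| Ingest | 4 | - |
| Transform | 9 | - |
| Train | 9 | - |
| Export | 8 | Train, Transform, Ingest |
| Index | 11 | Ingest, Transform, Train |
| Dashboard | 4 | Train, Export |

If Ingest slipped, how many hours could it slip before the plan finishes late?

5

Critical path: Transform→Export→Dashboard = 9+8+4 = 21, so the finish is 21 hours.
Ingest finishes as early as 4 and must finish by 9.
Float = 21 − 16 = 5.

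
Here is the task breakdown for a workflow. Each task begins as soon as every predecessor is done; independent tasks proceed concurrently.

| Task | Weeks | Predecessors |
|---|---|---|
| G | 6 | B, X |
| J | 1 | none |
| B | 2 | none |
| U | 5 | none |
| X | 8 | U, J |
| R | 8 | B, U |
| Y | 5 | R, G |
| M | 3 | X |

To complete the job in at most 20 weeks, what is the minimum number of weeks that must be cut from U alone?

4

Current finish: 24 weeks; target: 20.
U is on every critical path, so each week cut from U cuts the finish by one (this holds down to a finish of 20).
Need 24 − 20 = 4 weeks off U → U becomes 1 week, finish becomes 20.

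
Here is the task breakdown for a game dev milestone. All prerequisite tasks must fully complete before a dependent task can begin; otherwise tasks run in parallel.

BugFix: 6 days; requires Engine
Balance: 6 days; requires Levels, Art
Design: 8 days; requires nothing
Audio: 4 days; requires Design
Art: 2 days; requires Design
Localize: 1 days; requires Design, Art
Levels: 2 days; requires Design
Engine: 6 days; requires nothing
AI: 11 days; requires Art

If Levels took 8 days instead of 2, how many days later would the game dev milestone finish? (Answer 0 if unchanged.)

As given, the longest chain is Design→Art→AI = 8+2+11 = 21, so the finish is 21 days.
The longest path through Levels is only 16 days, so Levels has float 5.
New critical path: Design→Levels→Balance = 8+8+6 = 22 ⇒ 22 days.
Change in finish: 22 − 21 = +1 days.

1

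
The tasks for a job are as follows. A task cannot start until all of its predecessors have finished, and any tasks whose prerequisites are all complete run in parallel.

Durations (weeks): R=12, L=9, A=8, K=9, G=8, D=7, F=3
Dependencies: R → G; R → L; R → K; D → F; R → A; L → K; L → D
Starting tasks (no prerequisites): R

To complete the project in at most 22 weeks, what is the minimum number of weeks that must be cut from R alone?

Current finish: 31 weeks; target: 22.
R is on every critical path, so each week cut from R cuts the finish by one (this holds down to a finish of 20).
Need 31 − 22 = 9 weeks off R → R becomes 3 weeks, finish becomes 22.

9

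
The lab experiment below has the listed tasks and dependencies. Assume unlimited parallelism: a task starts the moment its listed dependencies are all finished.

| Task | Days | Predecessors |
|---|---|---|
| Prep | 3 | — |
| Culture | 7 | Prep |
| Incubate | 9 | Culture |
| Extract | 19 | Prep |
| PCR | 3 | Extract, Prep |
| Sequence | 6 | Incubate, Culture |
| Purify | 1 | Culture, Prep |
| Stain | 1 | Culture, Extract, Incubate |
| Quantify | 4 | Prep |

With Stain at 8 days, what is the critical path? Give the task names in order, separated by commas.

Prep, Extract, Stain

The binding path is Prep→Culture→Incubate→Sequence = 3+7+9+6 = 25; finish at 25 days.
Stain is off the critical path — its longest chain is 23 days, giving 2 of slack.
The binding chain switches to Prep→Extract→Stain = 3+19+8 = 30; finish 30 days.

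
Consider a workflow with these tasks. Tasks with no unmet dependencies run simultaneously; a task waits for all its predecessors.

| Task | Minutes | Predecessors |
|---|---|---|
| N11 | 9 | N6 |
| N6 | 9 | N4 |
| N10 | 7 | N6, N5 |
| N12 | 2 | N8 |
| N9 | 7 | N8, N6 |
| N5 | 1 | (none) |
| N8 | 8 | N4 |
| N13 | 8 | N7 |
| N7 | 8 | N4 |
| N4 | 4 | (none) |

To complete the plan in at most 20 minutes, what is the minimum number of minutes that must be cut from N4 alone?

2

Current finish: 22 minutes; target: 20.
N4 is on every critical path, so each minute cut from N4 cuts the finish by one (this holds down to a finish of 19).
Need 22 − 20 = 2 minutes off N4 → N4 becomes 2 minutes, finish becomes 20.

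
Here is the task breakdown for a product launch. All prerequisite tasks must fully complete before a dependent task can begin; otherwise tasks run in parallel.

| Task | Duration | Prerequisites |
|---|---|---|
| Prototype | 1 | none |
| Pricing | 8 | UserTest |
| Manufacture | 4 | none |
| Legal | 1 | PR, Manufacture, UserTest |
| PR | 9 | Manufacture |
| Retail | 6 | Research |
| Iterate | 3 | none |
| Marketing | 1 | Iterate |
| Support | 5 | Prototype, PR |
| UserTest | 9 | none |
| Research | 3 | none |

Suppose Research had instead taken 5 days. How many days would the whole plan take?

18

Actual critical path: Manufacture→PR→Support = 4+9+5 = 18 ⇒ 18 days.
Research is off the critical path — its longest chain is 9 days, giving 9 of slack.
That remains the longest chain; total 18 days.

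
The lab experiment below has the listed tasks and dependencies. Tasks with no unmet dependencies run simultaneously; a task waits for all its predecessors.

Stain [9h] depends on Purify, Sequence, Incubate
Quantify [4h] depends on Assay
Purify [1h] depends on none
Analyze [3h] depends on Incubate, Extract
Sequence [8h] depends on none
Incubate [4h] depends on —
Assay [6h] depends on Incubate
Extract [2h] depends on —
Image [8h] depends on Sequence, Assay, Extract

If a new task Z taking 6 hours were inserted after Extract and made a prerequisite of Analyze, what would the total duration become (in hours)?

Originally the schedule takes 18 hours.
With Z inserted, Analyze now waits for max(Incubate, Extract, Z).
New critical path: Incubate→Assay→Image = 4+6+8 = 18 ⇒ 18 hours.

18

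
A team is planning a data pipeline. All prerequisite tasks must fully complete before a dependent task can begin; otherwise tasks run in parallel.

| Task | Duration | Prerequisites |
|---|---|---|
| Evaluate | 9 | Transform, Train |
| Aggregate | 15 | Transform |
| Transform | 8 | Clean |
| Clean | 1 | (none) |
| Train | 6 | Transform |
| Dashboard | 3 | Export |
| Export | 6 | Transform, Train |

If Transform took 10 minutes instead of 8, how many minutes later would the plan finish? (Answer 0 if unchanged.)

2

Critical path before the change: Clean→Transform→Aggregate = 1+8+15 = 24 giving 24 minutes.
Transform lies on that path, so at 10 minutes the path becomes 26 minutes.
The critical path is still Clean→Transform→Aggregate; finish is now 26 minutes.
Change in finish: 26 − 24 = +2 minutes.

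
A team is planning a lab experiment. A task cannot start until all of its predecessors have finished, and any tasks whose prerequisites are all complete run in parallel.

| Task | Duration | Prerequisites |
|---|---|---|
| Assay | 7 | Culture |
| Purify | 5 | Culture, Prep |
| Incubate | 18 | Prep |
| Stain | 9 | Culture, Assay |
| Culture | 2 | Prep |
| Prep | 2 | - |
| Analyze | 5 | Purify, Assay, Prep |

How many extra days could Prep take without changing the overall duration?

0

The longest chain is Prep→Culture→Assay→Stain = 2+2+7+9 = 20; overall finish 20 days.
The longest chain containing Prep totals 20 days.
Float = 20 − 20 = 0.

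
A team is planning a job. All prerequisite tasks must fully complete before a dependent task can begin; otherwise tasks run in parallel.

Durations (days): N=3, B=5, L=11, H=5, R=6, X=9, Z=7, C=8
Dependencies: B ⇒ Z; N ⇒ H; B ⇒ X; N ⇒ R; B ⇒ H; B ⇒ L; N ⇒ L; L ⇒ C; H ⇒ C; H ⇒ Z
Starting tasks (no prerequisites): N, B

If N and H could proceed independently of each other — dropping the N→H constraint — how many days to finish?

24

Original critical path: B→L→C = 5+11+8 = 24 ⇒ 24 days.
Dropping N→H doesn't change H's earliest start (5); another predecessor still binds.
New critical path: B→L→C = 5+11+8 = 24 ⇒ 24 days.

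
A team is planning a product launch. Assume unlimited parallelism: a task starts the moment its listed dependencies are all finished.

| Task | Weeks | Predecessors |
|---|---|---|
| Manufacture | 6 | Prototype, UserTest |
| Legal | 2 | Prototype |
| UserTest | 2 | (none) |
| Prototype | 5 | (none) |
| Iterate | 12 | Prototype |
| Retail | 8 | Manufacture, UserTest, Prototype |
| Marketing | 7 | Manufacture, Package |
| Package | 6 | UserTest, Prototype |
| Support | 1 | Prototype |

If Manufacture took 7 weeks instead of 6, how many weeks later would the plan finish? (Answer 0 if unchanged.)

Actual critical path: Prototype→Manufacture→Retail = 5+6+8 = 19 ⇒ 19 weeks.
Manufacture is on the critical path; changing it to 7 makes that path 20 weeks.
The critical path is still Prototype→Manufacture→Retail; finish is now 20 weeks.
Change in finish: 20 − 19 = +1 weeks.

1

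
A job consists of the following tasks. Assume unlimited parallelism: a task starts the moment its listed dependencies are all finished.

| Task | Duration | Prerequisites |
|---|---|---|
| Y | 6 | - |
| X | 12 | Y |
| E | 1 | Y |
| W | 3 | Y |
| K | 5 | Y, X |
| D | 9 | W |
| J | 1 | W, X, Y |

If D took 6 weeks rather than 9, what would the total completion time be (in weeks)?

Actual critical path: Y→X→K = 6+12+5 = 23 ⇒ 23 weeks.
The longest path through D is only 18 weeks, so D has float 5.
The critical path is still Y→X→K; finish is now 23 weeks.

23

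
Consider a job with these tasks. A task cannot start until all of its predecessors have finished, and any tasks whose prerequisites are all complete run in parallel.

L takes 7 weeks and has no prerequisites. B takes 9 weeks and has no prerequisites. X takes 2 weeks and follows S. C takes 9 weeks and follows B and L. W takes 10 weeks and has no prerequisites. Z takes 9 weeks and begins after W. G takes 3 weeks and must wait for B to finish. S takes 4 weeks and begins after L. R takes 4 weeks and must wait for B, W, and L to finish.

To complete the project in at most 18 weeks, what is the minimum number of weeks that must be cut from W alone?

Current finish: 19 weeks; target: 18.
W is on every critical path, so each week cut from W cuts the finish by one (this holds down to a finish of 18).
Need 19 − 18 = 1 week off W → W becomes 9 weeks, finish becomes 18.

1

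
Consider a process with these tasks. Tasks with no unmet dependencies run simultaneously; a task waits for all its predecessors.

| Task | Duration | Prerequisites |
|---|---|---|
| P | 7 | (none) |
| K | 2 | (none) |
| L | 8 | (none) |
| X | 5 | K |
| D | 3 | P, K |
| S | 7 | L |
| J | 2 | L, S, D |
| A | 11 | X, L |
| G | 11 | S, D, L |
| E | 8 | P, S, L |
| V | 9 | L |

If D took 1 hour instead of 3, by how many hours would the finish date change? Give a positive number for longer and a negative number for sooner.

0

Actual critical path: L→S→G = 8+7+11 = 26 ⇒ 26 hours.
The longest path through D is only 21 hours, so D has float 5.
That remains the longest chain; total 26 hours.
Change in finish: 26 − 26 = +0 hours.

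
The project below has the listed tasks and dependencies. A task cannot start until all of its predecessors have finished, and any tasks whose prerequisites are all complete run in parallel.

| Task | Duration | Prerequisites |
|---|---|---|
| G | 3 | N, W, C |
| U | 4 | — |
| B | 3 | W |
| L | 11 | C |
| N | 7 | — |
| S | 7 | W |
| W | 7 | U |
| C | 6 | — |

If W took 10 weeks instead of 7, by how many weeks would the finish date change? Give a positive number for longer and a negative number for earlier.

The binding path is U→W→S = 4+7+7 = 18; finish at 18 weeks.
W is on the critical path; changing it to 10 makes that path 21 weeks.
No other chain overtakes it, so the finish is 21 weeks.
Change in finish: 21 − 18 = +3 weeks.

3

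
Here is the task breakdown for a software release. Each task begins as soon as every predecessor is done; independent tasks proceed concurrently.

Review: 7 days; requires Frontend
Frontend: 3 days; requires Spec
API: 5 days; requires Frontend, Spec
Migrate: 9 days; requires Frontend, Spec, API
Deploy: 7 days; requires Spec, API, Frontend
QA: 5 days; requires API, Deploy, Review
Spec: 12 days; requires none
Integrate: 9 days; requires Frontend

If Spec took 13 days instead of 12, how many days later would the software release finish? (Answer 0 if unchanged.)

1

Baseline: Spec→Frontend→API→Deploy→QA = 12+3+5+7+5 = 32 → 32 days.
Since Spec is critical, the +1 change carries straight to that chain (now 33 days).
No other chain overtakes it, so the finish is 33 days.
Change in finish: 33 − 32 = +1 days.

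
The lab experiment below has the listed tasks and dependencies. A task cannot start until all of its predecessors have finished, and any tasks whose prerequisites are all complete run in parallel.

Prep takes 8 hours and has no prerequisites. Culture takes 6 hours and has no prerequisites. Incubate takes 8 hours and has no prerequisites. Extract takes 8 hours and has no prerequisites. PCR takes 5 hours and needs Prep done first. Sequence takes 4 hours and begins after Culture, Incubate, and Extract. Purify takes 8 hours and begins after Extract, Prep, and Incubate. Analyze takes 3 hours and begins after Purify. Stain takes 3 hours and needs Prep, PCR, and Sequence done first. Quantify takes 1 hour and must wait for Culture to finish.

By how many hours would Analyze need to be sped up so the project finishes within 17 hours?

Current finish: 19 hours; target: 17.
Analyze is on every critical path, so each hour cut from Analyze cuts the finish by one (this holds down to a finish of 17).
Need 19 − 17 = 2 hours off Analyze → Analyze becomes 1 hour, finish becomes 17.

2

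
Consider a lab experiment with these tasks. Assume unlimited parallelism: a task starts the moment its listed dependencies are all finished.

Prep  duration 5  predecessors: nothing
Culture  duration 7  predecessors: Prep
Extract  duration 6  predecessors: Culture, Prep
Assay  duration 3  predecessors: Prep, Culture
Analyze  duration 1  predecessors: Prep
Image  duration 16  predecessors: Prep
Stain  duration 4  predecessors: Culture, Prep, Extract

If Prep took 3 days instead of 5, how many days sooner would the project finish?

The binding path is Prep→Culture→Extract→Stain = 5+7+6+4 = 22; finish at 22 days.
Since Prep is critical, the -2 change carries straight to that chain (now 20 days).
No other chain overtakes it, so the finish is 20 days.
Change in finish: 20 − 22 = -2 days.

2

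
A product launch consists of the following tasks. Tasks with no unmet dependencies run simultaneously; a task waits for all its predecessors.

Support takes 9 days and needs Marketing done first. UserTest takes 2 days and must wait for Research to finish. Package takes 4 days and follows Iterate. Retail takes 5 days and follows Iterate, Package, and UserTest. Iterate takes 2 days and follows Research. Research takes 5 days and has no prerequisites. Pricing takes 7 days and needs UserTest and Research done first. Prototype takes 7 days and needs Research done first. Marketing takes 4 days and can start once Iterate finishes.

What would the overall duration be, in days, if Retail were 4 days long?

Baseline: Research→Iterate→Marketing→Support = 5+2+4+9 = 20 → 20 days.
The longest path through Retail is only 16 days, so Retail has float 4.
That remains the longest chain; total 20 days.

20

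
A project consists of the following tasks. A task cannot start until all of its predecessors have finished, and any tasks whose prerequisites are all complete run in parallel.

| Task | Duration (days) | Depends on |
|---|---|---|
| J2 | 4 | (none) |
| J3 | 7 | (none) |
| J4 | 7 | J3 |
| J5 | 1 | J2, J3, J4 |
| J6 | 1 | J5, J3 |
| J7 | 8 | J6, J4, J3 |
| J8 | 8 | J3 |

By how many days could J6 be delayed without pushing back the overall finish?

J3→J4→J5→J6→J7 = 7+7+1+1+8 = 24 sets the makespan at 24 days.
The longest chain containing J6 totals 24 days.
So J6 can slip 16 − 16 = 0 days.

0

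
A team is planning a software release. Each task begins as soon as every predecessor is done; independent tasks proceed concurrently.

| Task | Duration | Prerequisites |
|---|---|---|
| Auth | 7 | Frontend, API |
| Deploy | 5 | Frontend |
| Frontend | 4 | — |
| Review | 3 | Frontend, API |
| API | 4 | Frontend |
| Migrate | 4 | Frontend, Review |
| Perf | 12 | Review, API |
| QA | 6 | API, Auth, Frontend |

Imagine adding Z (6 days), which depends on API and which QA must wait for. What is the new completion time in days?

23

Originally the project takes 23 days.
With Z inserted, QA now waits for max(API, Auth, Frontend, Z).
New critical path: Frontend→API→Review→Perf = 4+4+3+12 = 23 ⇒ 23 days.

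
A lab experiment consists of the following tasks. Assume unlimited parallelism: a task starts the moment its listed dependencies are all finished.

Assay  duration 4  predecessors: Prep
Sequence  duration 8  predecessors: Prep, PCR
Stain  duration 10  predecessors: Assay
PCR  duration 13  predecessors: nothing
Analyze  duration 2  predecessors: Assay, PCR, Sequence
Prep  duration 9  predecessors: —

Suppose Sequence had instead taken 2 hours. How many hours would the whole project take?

23

The binding path is PCR→Sequence→Analyze = 13+8+2 = 23; finish at 23 hours.
Sequence lies on that path, so at 2 hours the path becomes 17 hours.
New critical path: Prep→Assay→Stain = 9+4+10 = 23 ⇒ 23 hours.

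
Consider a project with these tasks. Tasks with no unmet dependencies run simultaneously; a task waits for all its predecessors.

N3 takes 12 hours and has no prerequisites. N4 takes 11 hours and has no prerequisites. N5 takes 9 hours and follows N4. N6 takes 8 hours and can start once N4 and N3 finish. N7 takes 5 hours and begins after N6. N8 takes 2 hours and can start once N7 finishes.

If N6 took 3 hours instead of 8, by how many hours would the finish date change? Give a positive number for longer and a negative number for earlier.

As given, the longest chain is N3→N6→N7→N8 = 12+8+5+2 = 27, so the finish is 27 hours.
N6 is on the critical path; changing it to 3 makes that path 22 hours.
That remains the longest chain; total 22 hours.
Change in finish: 22 − 27 = -5 hours.

-5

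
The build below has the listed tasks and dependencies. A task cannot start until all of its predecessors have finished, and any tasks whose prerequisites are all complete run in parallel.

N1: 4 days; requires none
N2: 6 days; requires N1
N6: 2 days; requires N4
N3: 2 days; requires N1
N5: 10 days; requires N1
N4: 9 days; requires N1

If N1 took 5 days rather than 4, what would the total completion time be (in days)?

Critical path before the change: N1→N4→N6 = 4+9+2 = 15 giving 15 days.
N1 is on the critical path; changing it to 5 makes that path 16 days.
No other chain overtakes it, so the finish is 16 days.

16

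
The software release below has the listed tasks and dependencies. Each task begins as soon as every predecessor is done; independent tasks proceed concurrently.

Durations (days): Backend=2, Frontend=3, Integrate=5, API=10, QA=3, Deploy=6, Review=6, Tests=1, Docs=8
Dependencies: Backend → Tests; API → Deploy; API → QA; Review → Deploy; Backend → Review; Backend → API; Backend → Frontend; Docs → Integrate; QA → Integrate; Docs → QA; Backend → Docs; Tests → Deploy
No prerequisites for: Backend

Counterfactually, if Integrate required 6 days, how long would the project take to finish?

21

The binding path is Backend→API→QA→Integrate = 2+10+3+5 = 20; finish at 20 days.
Since Integrate is critical, the +1 change carries straight to that chain (now 21 days).
The critical path is still Backend→API→QA→Integrate; finish is now 21 days.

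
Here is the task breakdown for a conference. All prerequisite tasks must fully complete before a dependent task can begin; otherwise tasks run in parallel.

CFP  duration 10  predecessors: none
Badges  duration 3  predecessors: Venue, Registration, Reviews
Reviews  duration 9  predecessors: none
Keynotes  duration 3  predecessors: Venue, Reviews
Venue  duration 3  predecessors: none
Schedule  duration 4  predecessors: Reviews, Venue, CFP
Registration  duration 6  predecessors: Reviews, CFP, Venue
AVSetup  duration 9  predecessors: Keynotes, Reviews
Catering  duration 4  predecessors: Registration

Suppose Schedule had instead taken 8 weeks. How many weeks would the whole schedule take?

21

Critical path before the change: Reviews→Keynotes→AVSetup = 9+3+9 = 21 giving 21 weeks.
The longest path through Schedule is only 14 weeks, so Schedule has float 7.
No other chain overtakes it, so the finish is 21 weeks.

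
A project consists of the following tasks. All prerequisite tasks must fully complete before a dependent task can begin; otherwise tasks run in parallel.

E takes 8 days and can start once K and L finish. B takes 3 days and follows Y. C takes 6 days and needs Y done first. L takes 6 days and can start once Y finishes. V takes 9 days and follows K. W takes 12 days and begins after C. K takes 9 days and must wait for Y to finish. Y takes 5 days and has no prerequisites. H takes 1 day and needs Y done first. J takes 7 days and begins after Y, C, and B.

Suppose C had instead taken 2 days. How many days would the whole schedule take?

As given, the longest chain is Y→C→W = 5+6+12 = 23, so the finish is 23 days.
C is on the critical path; changing it to 2 makes that path 19 days.
The binding chain switches to Y→K→V = 5+9+9 = 23; finish 23 days.

23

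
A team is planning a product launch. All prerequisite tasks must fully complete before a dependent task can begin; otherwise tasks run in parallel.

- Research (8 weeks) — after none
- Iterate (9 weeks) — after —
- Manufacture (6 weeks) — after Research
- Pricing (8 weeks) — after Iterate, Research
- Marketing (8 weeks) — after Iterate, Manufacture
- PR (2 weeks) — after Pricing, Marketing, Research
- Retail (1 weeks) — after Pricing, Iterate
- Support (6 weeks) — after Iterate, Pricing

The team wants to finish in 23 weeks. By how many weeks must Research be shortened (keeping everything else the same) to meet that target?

1

Current finish: 24 weeks; target: 23.
Research is on every critical path, so each week cut from Research cuts the finish by one (this holds down to a finish of 23).
Need 24 − 23 = 1 week off Research → Research becomes 7 weeks, finish becomes 23.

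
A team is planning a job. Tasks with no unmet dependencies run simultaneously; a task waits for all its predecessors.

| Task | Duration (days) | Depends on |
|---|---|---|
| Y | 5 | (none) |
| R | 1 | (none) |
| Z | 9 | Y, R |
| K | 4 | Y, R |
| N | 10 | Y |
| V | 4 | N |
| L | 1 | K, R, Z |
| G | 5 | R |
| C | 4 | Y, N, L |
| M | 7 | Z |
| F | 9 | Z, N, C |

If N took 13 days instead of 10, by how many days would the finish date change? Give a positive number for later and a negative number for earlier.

Baseline: Y→N→C→F = 5+10+4+9 = 28 → 28 days.
N lies on that path, so at 13 days the path becomes 31 days.
That remains the longest chain; total 31 days.
Change in finish: 31 − 28 = +3 days.

3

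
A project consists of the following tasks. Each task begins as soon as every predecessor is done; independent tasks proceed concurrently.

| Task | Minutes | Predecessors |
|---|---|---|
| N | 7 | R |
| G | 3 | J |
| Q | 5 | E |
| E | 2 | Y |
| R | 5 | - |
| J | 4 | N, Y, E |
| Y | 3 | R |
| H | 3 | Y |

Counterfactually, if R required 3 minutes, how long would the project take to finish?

17

Critical path before the change: R→N→J→G = 5+7+4+3 = 19 giving 19 minutes.
R lies on that path, so at 3 minutes the path becomes 17 minutes.
That remains the longest chain; total 17 minutes.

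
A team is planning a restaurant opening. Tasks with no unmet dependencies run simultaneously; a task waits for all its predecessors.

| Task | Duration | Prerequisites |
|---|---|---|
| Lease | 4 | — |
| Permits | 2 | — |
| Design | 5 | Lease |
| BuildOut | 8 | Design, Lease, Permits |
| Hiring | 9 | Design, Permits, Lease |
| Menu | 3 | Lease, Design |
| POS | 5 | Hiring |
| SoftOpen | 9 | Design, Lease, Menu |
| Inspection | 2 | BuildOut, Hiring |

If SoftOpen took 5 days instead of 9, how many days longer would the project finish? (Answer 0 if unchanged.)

0

Baseline: Lease→Design→Hiring→POS = 4+5+9+5 = 23 → 23 days.
The longest path through SoftOpen is only 21 days, so SoftOpen has float 2.
That remains the longest chain; total 23 days.
Change in finish: 23 − 23 = +0 days.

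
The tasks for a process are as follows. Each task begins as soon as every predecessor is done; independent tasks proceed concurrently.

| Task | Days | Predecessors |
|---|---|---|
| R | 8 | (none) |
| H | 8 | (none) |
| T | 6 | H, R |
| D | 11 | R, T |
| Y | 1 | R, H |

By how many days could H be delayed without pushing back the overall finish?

Critical path: R→T→D = 8+6+11 = 25, so the finish is 25 days.
Longest path through H: 25 days (earliest finish 8, latest finish 8).
Float = 25 − 25 = 0.

0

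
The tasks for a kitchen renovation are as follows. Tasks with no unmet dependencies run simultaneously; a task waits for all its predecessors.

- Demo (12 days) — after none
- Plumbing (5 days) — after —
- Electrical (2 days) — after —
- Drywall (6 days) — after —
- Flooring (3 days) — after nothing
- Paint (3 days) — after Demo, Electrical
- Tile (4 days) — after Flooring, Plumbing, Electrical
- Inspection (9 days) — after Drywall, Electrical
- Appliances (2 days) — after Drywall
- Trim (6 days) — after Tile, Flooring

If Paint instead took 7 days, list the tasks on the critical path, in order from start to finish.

Critical path before the change: Demo→Paint = 12+3 = 15 giving 15 days.
Paint is on the critical path; changing it to 7 makes that path 19 days.
The critical path is still Demo→Paint; finish is now 19 days.

Demo, Paint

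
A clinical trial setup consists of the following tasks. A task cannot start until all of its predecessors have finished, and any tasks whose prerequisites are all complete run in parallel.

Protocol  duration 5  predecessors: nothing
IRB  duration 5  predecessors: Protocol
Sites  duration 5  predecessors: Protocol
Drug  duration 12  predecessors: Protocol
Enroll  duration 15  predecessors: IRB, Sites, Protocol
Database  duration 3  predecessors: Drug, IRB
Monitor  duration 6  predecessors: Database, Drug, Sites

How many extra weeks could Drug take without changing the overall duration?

Protocol→Drug→Database→Monitor = 5+12+3+6 = 26 sets the makespan at 26 weeks.
Drug finishes as early as 17 and must finish by 17.
So Drug can slip 17 − 17 = 0 weeks.

0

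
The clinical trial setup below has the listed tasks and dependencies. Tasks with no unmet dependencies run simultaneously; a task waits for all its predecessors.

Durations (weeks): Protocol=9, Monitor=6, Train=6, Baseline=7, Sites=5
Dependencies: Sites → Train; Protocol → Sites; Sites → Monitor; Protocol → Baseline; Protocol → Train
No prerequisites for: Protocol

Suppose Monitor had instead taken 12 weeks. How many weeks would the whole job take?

Critical path before the change: Protocol→Sites→Monitor = 9+5+6 = 20 giving 20 weeks.
Since Monitor is critical, the +6 change carries straight to that chain (now 26 weeks).
No other chain overtakes it, so the finish is 26 weeks.

26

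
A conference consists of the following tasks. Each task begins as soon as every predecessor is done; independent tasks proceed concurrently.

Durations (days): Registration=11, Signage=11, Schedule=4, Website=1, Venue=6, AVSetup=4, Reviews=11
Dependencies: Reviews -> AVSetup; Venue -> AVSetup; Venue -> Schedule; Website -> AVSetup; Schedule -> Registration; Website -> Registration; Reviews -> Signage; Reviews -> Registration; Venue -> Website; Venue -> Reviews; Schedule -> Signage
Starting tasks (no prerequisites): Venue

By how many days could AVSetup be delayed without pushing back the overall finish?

Critical path: Venue→Reviews→Registration = 6+11+11 = 28, so the finish is 28 days.
AVSetup finishes as early as 21 and must finish by 28.
Slack of AVSetup = 24 − 17 = 7 days.

7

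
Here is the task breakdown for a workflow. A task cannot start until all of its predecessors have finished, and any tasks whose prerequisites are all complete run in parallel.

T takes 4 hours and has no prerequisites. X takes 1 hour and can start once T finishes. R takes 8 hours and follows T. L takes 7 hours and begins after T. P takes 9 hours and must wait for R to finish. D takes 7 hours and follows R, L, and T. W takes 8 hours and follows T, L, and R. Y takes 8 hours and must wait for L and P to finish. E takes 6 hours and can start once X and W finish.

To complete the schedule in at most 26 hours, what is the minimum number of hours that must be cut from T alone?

3

Current finish: 29 hours; target: 26.
T is on every critical path, so each hour cut from T cuts the finish by one (this holds down to a finish of 26).
Need 29 − 26 = 3 hours off T → T becomes 1 hour, finish becomes 26.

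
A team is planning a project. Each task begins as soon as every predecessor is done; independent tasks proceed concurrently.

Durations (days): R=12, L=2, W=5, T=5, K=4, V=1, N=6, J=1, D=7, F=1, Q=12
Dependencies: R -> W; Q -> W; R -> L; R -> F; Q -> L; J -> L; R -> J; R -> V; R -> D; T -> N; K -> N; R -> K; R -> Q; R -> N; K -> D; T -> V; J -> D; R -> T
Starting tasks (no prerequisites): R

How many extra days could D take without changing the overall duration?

R→Q→W = 12+12+5 = 29 sets the makespan at 29 days.
Longest path through D: 23 days (earliest finish 23, latest finish 29).
Float = 29 − 23 = 6.

6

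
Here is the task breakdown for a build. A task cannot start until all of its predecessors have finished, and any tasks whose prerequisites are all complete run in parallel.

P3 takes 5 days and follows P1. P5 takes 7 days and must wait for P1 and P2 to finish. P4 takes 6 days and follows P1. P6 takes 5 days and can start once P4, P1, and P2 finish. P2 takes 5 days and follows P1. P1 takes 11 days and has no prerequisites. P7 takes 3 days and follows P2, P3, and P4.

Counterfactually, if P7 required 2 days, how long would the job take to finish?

Baseline: P1→P2→P5 = 11+5+7 = 23 → 23 days.
The longest path through P7 is only 20 days, so P7 has float 3.
That remains the longest chain; total 23 days.

23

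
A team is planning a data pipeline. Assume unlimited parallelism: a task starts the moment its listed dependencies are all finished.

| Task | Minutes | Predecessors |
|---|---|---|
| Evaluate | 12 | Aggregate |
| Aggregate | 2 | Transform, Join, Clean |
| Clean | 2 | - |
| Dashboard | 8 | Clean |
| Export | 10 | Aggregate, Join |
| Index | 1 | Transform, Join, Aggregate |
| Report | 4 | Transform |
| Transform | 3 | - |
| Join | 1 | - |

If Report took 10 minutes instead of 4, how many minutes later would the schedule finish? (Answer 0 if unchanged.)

0

Actual critical path: Transform→Aggregate→Evaluate = 3+2+12 = 17 ⇒ 17 minutes.
The longest path through Report is only 7 minutes, so Report has float 10.
No other chain overtakes it, so the finish is 17 minutes.
Change in finish: 17 − 17 = +0 minutes.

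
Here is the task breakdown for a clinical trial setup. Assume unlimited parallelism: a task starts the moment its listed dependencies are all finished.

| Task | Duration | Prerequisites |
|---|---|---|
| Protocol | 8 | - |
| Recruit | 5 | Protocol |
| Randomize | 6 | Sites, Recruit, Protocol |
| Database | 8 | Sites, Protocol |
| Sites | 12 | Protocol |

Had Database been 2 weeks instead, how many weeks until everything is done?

Critical path before the change: Protocol→Sites→Database = 8+12+8 = 28 giving 28 weeks.
Since Database is critical, the -6 change carries straight to that chain (now 22 weeks).
Now Protocol→Sites→Randomize = 8+12+6 = 26 is longest, so the finish becomes 26 weeks.

26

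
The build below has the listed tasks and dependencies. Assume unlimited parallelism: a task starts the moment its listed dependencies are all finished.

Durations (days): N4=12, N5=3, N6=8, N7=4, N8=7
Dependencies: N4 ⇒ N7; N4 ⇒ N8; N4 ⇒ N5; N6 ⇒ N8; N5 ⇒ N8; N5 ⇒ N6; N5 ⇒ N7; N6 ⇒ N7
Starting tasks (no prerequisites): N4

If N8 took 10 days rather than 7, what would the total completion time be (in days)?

The binding path is N4→N5→N6→N8 = 12+3+8+7 = 30; finish at 30 days.
N8 is on the critical path; changing it to 10 makes that path 33 days.
That remains the longest chain; total 33 days.

33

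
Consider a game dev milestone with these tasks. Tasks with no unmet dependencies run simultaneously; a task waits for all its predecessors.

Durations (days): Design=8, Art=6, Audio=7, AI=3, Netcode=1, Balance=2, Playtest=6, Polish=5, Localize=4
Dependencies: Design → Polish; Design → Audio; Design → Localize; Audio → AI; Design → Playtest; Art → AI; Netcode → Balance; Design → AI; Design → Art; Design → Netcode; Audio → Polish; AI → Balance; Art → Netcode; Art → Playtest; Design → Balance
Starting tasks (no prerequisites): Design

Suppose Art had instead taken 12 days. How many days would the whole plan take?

Baseline: Design→Art→Playtest = 8+6+6 = 20 → 20 days.
Art lies on that path, so at 12 days the path becomes 26 days.
The critical path is still Design→Art→Playtest; finish is now 26 days.

26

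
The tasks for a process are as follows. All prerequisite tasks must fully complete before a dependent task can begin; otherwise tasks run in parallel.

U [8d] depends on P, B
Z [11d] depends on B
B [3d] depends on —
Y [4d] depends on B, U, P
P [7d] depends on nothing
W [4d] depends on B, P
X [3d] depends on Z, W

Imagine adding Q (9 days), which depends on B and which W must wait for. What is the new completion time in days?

19

Originally the plan takes 19 days.
With Q inserted, W now waits for max(B, P, Q).
New critical path: B→Q→W→X = 3+9+4+3 = 19 ⇒ 19 days.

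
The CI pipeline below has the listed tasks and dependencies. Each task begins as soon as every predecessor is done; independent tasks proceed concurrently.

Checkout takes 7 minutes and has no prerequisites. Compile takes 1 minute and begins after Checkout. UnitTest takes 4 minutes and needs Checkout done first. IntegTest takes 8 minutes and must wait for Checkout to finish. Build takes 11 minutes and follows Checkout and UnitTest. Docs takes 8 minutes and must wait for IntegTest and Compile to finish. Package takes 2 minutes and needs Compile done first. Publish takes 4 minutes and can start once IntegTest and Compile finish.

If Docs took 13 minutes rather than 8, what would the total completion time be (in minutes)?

Baseline: Checkout→IntegTest→Docs = 7+8+8 = 23 → 23 minutes.
Docs is on the critical path; changing it to 13 makes that path 28 minutes.
No other chain overtakes it, so the finish is 28 minutes.

28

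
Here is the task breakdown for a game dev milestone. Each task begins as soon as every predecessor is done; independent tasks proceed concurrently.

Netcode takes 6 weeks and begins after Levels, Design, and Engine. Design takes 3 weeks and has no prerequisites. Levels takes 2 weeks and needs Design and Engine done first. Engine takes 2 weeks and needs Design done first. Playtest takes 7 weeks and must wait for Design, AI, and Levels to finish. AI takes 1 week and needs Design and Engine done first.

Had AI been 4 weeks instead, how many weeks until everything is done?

Baseline: Design→Engine→Levels→Playtest = 3+2+2+7 = 14 → 14 weeks.
AI is off the critical path — its longest chain is 13 weeks, giving 1 of slack.
The binding chain switches to Design→Engine→AI→Playtest = 3+2+4+7 = 16; finish 16 weeks.

16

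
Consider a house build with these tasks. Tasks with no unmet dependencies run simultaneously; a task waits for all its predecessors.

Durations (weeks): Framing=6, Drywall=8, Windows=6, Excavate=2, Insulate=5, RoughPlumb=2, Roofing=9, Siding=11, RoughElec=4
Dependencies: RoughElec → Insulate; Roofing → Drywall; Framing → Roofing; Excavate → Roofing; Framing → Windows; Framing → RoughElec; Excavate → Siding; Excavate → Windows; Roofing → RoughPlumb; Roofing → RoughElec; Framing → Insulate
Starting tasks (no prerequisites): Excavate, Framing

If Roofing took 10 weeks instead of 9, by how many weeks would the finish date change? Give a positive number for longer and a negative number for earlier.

Critical path before the change: Framing→Roofing→RoughElec→Insulate = 6+9+4+5 = 24 giving 24 weeks.
Since Roofing is critical, the +1 change carries straight to that chain (now 25 weeks).
That remains the longest chain; total 25 weeks.
Change in finish: 25 − 24 = +1 weeks.

1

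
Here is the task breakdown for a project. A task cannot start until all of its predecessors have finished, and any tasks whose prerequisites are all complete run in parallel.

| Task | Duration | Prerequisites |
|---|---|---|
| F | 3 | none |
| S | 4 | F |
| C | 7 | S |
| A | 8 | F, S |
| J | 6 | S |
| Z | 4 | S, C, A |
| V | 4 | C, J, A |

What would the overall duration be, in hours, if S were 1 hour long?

16

Critical path before the change: F→S→A→Z = 3+4+8+4 = 19 giving 19 hours.
S lies on that path, so at 1 hour the path becomes 16 hours.
That remains the longest chain; total 16 hours.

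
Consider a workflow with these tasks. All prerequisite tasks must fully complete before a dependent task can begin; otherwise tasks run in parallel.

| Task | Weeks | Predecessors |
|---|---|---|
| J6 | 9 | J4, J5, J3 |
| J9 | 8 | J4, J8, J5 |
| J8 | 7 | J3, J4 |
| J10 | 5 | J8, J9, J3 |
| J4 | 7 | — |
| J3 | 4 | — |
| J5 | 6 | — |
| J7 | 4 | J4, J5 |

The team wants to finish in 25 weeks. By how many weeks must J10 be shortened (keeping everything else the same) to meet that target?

2

Current finish: 27 weeks; target: 25.
J10 is on every critical path, so each week cut from J10 cuts the finish by one (this holds down to a finish of 23).
Need 27 − 25 = 2 weeks off J10 → J10 becomes 3 weeks, finish becomes 25.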